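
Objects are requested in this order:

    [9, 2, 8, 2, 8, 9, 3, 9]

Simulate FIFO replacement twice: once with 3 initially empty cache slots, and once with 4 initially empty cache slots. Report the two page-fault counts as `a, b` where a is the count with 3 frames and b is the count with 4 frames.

3 frames: F F F . . . F F → 5 faults.
4 frames: F F F . . . F . → 4 faults.
4 < 5: adding a frame reduced faults, as is typical.

5, 4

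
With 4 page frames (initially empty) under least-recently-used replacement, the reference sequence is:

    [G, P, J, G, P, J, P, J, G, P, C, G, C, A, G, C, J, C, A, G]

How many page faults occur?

6

G → miss, frames [G]
P → miss, frames [G, P]
J → miss, frames [G, P, J]
G → hit
P → hit
J → hit
P → hit
J → hit
G → hit
P → hit
C → miss, frames [J, G, P, C]
G → hit
C → hit
A → miss, evict J, frames [P, G, C, A]
G → hit
C → hit
J → miss, evict P, frames [A, G, C, J]
C → hit
A → hit
G → hit
Page faults: 6.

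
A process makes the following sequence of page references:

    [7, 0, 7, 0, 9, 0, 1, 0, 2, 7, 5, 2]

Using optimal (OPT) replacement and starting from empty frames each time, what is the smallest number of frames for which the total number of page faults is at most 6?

3

f=1: 12 faults
f=2: 7 faults
f=3: 6 faults
f=4: 6 faults
f=5: 6 faults
f=6: 6 faults
Smallest f with faults ≤ 6 is 3.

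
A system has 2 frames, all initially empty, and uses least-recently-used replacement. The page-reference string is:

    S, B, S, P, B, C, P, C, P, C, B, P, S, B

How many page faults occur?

10

S → fault, frames {S}
B → fault, frames {S,B}
S → hit
P → fault, evict B, frames {S,P}
B → fault, evict S, frames {P,B}
C → fault, evict P, frames {B,C}
P → fault, evict B, frames {C,P}
C → hit
P → hit
C → hit
B → fault, evict P, frames {C,B}
P → fault, evict C, frames {B,P}
S → fault, evict B, frames {P,S}
B → fault, evict P, frames {S,B}
Page faults: 10.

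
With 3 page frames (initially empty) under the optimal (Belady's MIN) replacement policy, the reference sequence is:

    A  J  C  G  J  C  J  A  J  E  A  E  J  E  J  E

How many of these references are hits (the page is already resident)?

A → fault, frames {A}
J → fault, frames {A,J}
C → fault, frames {A,J,C}
G → fault, evict A, frames {J,C,G}
J → hit
C → hit
J → hit
A → fault, evict G, frames {J,C,A}
J → hit
E → fault, evict C, frames {J,A,E}
A → hit
E → hit
J → hit
E → hit
J → hit
E → hit
Hits: 10.

10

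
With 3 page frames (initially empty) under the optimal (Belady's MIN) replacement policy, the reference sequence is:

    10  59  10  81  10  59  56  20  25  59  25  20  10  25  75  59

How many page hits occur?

8

10 -> miss, frames (10)
59 -> miss, frames (10 59)
10 -> hit
81 -> miss, frames (10 59 81)
10 -> hit
59 -> hit
56 -> miss, evict 81, frames (10 59 56)
20 -> miss, evict 56, frames (10 59 20)
25 -> miss, evict 10, frames (59 20 25)
59 -> hit
25 -> hit
20 -> hit
10 -> miss, evict 20, frames (59 25 10)
25 -> hit
75 -> miss, evict 10, frames (59 25 75)
59 -> hit
Hits: 8.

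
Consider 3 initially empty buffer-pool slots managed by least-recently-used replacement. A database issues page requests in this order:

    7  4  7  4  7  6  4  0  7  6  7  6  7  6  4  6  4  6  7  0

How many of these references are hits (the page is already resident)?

7 → fault, frames (7)
4 → fault, frames (7 4)
7 → hit
4 → hit
7 → hit
6 → fault, frames (4 7 6)
4 → hit
0 → fault, evict 7, frames (6 4 0)
7 → fault, evict 6, frames (4 0 7)
6 → fault, evict 4, frames (0 7 6)
7 → hit
6 → hit
7 → hit
6 → hit
4 → fault, evict 0, frames (7 6 4)
6 → hit
4 → hit
6 → hit
7 → hit
0 → fault, evict 4, frames (6 7 0)
Hits: 12.

12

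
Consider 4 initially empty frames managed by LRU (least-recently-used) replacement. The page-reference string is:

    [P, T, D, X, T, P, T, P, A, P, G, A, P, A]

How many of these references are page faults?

6

P -> fault, frames {P}
T -> fault, frames {P,T}
D -> fault, frames {P,T,D}
X -> fault, frames {P,T,D,X}
T -> hit
P -> hit
T -> hit
P -> hit
A -> fault, evict D, frames {X,T,P,A}
P -> hit
G -> fault, evict X, frames {T,A,P,G}
A -> hit
P -> hit
A -> hit
Page faults: 6.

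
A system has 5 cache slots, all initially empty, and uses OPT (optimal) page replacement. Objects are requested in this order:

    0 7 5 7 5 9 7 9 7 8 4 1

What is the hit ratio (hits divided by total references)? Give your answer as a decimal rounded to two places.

0.42

0: fault, frames [0]
7: fault, frames [0, 7]
5: fault, frames [0, 7, 5]
7: hit
5: hit
9: fault, frames [0, 7, 5, 9]
7: hit
9: hit
7: hit
8: fault, frames [0, 7, 5, 9, 8]
4: fault, evict 8, frames [0, 7, 5, 9, 4]
1: fault, evict 4, frames [0, 7, 5, 9, 1]
Hits: 5 of 12 references → 5/12 = 0.4167.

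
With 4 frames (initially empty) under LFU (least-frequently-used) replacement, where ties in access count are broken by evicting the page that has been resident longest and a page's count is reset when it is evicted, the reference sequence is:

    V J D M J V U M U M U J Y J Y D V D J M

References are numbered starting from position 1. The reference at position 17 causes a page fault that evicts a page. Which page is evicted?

D

pos 1: V -> fault, frames {V}
pos 2: J -> fault, frames {V,J}
pos 3: D -> fault, frames {V,J,D}
pos 4: M -> fault, frames {V,J,D,M}
pos 5: J -> hit
pos 6: V -> hit
pos 7: U -> fault, evict D, frames {V,J,M,U}
pos 8: M -> hit
pos 9: U -> hit
pos 10: M -> hit
pos 11: U -> hit
pos 12: J -> hit
pos 13: Y -> fault, evict V, frames {J,M,U,Y}
pos 14: J -> hit
pos 15: Y -> hit
pos 16: D -> fault, evict Y, frames {J,M,U,D}
pos 17: V -> fault, evict D, frames {J,M,U,V}
At position 17, page D is evicted.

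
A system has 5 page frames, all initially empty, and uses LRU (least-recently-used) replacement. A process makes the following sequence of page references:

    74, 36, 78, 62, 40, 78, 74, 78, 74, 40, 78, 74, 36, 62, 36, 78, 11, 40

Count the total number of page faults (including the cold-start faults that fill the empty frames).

7

74: fault, frames (74)
36: fault, frames (74 36)
78: fault, frames (74 36 78)
62: fault, frames (74 36 78 62)
40: fault, frames (74 36 78 62 40)
78: hit
74: hit
78: hit
74: hit
40: hit
78: hit
74: hit
36: hit
62: hit
36: hit
78: hit
11: fault, evict 40, frames (74 62 36 78 11)
40: fault, evict 74, frames (62 36 78 11 40)
Page faults: 7.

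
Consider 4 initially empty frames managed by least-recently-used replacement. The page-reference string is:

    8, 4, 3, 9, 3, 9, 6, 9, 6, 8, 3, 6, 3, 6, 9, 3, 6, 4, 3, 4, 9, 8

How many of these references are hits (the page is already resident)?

8 -> miss, frames {8}
4 -> miss, frames {8,4}
3 -> miss, frames {8,4,3}
9 -> miss, frames {8,4,3,9}
3 -> hit
9 -> hit
6 -> miss, evict 8, frames {4,3,9,6}
9 -> hit
6 -> hit
8 -> miss, evict 4, frames {3,9,6,8}
3 -> hit
6 -> hit
3 -> hit
6 -> hit
9 -> hit
3 -> hit
6 -> hit
4 -> miss, evict 8, frames {9,3,6,4}
3 -> hit
4 -> hit
9 -> hit
8 -> miss, evict 6, frames {3,4,9,8}
Hits: 14.

14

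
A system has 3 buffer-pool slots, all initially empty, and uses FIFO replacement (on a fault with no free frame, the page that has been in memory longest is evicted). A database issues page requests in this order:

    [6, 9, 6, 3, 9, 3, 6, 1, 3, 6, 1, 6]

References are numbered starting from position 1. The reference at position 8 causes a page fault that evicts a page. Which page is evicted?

pos 1: 6 → miss, frames (6)
pos 2: 9 → miss, frames (6 9)
pos 3: 6 → hit
pos 4: 3 → miss, frames (6 9 3)
pos 5: 9 → hit
pos 6: 3 → hit
pos 7: 6 → hit
pos 8: 1 → miss, evict 6, frames (9 3 1)
At position 8, page 6 is evicted.

6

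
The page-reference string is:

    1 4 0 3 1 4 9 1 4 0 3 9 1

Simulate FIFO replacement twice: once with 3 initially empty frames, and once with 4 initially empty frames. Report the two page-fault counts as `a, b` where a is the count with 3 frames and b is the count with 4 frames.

10, 11

3 frames: F F F F F F F . . F F . F → 10 faults.
4 frames: F F F F . . F F F F F F F → 11 faults.
11 > 10: adding a frame increased faults — Belady's anomaly.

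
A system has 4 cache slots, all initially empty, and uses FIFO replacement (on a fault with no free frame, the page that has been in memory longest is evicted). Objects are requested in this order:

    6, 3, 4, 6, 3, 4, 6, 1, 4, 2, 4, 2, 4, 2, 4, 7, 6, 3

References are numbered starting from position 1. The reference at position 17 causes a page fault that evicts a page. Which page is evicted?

4

pos 1: 6 → fault, frames [6]
pos 2: 3 → fault, frames [6, 3]
pos 3: 4 → fault, frames [6, 3, 4]
pos 4: 6 → hit
pos 5: 3 → hit
pos 6: 4 → hit
pos 7: 6 → hit
pos 8: 1 → fault, frames [6, 3, 4, 1]
pos 9: 4 → hit
pos 10: 2 → fault, evict 6, frames [3, 4, 1, 2]
pos 11: 4 → hit
pos 12: 2 → hit
pos 13: 4 → hit
pos 14: 2 → hit
pos 15: 4 → hit
pos 16: 7 → fault, evict 3, frames [4, 1, 2, 7]
pos 17: 6 → fault, evict 4, frames [1, 2, 7, 6]
At position 17, page 4 is evicted.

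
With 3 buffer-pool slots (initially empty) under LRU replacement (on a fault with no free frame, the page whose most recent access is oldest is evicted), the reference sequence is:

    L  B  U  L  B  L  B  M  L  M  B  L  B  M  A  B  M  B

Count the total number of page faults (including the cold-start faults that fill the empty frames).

L -> fault, frames [L]
B -> fault, frames [L, B]
U -> fault, frames [L, B, U]
L -> hit
B -> hit
L -> hit
B -> hit
M -> fault, evict U, frames [L, B, M]
L -> hit
M -> hit
B -> hit
L -> hit
B -> hit
M -> hit
A -> fault, evict L, frames [B, M, A]
B -> hit
M -> hit
B -> hit
Page faults: 5.

5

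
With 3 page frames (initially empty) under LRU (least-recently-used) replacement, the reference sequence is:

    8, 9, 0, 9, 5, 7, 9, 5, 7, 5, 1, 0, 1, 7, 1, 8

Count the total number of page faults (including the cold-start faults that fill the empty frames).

9

8 -> miss, frames (8)
9 -> miss, frames (8 9)
0 -> miss, frames (8 9 0)
9 -> hit
5 -> miss, evict 8, frames (0 9 5)
7 -> miss, evict 0, frames (9 5 7)
9 -> hit
5 -> hit
7 -> hit
5 -> hit
1 -> miss, evict 9, frames (7 5 1)
0 -> miss, evict 7, frames (5 1 0)
1 -> hit
7 -> miss, evict 5, frames (0 1 7)
1 -> hit
8 -> miss, evict 0, frames (7 1 8)
Page faults: 9.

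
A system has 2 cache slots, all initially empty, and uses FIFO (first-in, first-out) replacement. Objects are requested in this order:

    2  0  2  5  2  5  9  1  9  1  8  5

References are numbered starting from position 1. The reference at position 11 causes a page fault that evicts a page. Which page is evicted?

9

pos 1: 2 → fault, frames [2]
pos 2: 0 → fault, frames [2, 0]
pos 3: 2 → hit
pos 4: 5 → fault, evict 2, frames [0, 5]
pos 5: 2 → fault, evict 0, frames [5, 2]
pos 6: 5 → hit
pos 7: 9 → fault, evict 5, frames [2, 9]
pos 8: 1 → fault, evict 2, frames [9, 1]
pos 9: 9 → hit
pos 10: 1 → hit
pos 11: 8 → fault, evict 9, frames [1, 8]
At position 11, page 9 is evicted.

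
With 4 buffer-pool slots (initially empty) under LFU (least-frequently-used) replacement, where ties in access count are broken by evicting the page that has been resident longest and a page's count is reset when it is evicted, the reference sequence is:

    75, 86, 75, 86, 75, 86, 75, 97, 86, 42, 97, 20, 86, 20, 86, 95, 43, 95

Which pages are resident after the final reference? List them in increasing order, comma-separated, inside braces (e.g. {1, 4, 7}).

{20, 75, 86, 95}

75: miss, frames {75}
86: miss, frames {75,86}
75: hit
86: hit
75: hit
86: hit
75: hit
97: miss, frames {75,86,97}
86: hit
42: miss, frames {75,86,97,42}
97: hit
20: miss, evict 42, frames {75,86,97,20}
86: hit
20: hit
86: hit
95: miss, evict 97, frames {75,86,20,95}
43: miss, evict 95, frames {75,86,20,43}
95: miss, evict 43, frames {75,86,20,95}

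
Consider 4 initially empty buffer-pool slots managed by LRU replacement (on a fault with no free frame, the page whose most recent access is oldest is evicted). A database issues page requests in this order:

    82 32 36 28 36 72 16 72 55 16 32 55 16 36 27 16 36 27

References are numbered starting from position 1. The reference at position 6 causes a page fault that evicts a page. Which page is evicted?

82

pos 1: 82 -> miss, frames (82)
pos 2: 32 -> miss, frames (82 32)
pos 3: 36 -> miss, frames (82 32 36)
pos 4: 28 -> miss, frames (82 32 36 28)
pos 5: 36 -> hit
pos 6: 72 -> miss, evict 82, frames (32 28 36 72)
At position 6, page 82 is evicted.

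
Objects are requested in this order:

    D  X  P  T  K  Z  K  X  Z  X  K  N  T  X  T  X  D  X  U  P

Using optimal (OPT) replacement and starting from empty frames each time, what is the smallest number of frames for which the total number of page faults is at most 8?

6

f=1: 20 faults
f=2: 13 faults
f=3: 11 faults
f=4: 10 faults
f=5: 9 faults
f=6: 8 faults
f=7: 8 faults
f=8: 8 faults
Smallest f with faults ≤ 8 is 6.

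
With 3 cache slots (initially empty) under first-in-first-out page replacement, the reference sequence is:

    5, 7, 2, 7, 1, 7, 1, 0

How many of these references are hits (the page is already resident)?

3

5: fault, frames (5)
7: fault, frames (5 7)
2: fault, frames (5 7 2)
7: hit
1: fault, evict 5, frames (7 2 1)
7: hit
1: hit
0: fault, evict 7, frames (2 1 0)
Hits: 3.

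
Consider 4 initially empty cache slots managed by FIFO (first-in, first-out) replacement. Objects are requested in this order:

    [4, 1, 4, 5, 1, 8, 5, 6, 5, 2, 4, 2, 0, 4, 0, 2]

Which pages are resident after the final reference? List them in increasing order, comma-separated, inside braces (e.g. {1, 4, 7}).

4 -> miss, frames (4)
1 -> miss, frames (4 1)
4 -> hit
5 -> miss, frames (4 1 5)
1 -> hit
8 -> miss, frames (4 1 5 8)
5 -> hit
6 -> miss, evict 4, frames (1 5 8 6)
5 -> hit
2 -> miss, evict 1, frames (5 8 6 2)
4 -> miss, evict 5, frames (8 6 2 4)
2 -> hit
0 -> miss, evict 8, frames (6 2 4 0)
4 -> hit
0 -> hit
2 -> hit

{0, 2, 4, 6}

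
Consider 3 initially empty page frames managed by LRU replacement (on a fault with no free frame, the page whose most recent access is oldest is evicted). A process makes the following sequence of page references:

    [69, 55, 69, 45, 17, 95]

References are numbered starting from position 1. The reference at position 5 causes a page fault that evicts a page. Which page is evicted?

55

pos 1: 69: fault, frames {69}
pos 2: 55: fault, frames {69,55}
pos 3: 69: hit
pos 4: 45: fault, frames {55,69,45}
pos 5: 17: fault, evict 55, frames {69,45,17}
At position 5, page 55 is evicted.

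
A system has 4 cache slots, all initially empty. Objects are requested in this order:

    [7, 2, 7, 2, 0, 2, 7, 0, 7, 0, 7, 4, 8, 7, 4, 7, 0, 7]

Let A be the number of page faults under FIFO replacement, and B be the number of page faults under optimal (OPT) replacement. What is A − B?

1

Under FIFO: F F . . F . . . . . . F F F . . . . → 6 faults.
Under OPT: F F . . F . . . . . . F F . . . . . → 5 faults.
A − B = 6 − 5 = 1.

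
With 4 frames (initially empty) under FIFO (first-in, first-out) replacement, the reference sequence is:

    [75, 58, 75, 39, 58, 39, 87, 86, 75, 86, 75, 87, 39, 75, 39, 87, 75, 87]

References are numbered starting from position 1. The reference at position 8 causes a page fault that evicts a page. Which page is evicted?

75

pos 1: 75 -> miss, frames {75}
pos 2: 58 -> miss, frames {75,58}
pos 3: 75 -> hit
pos 4: 39 -> miss, frames {75,58,39}
pos 5: 58 -> hit
pos 6: 39 -> hit
pos 7: 87 -> miss, frames {75,58,39,87}
pos 8: 86 -> miss, evict 75, frames {58,39,87,86}
At position 8, page 75 is evicted.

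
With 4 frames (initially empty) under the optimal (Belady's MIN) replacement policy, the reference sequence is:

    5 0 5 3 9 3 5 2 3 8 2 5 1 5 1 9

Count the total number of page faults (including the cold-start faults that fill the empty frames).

7

5 -> miss, frames {5}
0 -> miss, frames {5,0}
5 -> hit
3 -> miss, frames {5,0,3}
9 -> miss, frames {5,0,3,9}
3 -> hit
5 -> hit
2 -> miss, evict 0, frames {5,3,9,2}
3 -> hit
8 -> miss, evict 3, frames {5,9,2,8}
2 -> hit
5 -> hit
1 -> miss, evict 8, frames {5,9,2,1}
5 -> hit
1 -> hit
9 -> hit
Page faults: 7.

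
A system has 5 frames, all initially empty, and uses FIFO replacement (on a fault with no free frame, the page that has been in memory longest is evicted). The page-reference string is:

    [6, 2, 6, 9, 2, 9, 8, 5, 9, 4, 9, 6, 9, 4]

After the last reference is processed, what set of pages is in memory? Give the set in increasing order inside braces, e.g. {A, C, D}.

6 → miss, frames [6]
2 → miss, frames [6, 2]
6 → hit
9 → miss, frames [6, 2, 9]
2 → hit
9 → hit
8 → miss, frames [6, 2, 9, 8]
5 → miss, frames [6, 2, 9, 8, 5]
9 → hit
4 → miss, evict 6, frames [2, 9, 8, 5, 4]
9 → hit
6 → miss, evict 2, frames [9, 8, 5, 4, 6]
9 → hit
4 → hit

{4, 5, 6, 8, 9}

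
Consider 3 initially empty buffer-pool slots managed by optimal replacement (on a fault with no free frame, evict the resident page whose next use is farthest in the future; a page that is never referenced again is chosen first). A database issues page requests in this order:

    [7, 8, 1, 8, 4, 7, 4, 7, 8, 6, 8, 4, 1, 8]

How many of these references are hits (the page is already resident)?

8

7 → fault, frames [7]
8 → fault, frames [7, 8]
1 → fault, frames [7, 8, 1]
8 → hit
4 → fault, evict 1, frames [7, 8, 4]
7 → hit
4 → hit
7 → hit
8 → hit
6 → fault, evict 7, frames [8, 4, 6]
8 → hit
4 → hit
1 → fault, evict 6, frames [8, 4, 1]
8 → hit
Hits: 8.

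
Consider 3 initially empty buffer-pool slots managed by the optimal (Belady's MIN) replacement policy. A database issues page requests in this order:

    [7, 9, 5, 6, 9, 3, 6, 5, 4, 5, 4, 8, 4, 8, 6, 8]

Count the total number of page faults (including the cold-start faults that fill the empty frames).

7 → miss, frames {7}
9 → miss, frames {7,9}
5 → miss, frames {7,9,5}
6 → miss, evict 7, frames {9,5,6}
9 → hit
3 → miss, evict 9, frames {5,6,3}
6 → hit
5 → hit
4 → miss, evict 3, frames {5,6,4}
5 → hit
4 → hit
8 → miss, evict 5, frames {6,4,8}
4 → hit
8 → hit
6 → hit
8 → hit
Page faults: 7.

7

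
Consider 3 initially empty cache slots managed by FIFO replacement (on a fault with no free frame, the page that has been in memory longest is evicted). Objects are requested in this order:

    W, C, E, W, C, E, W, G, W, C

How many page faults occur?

W → miss, frames {W}
C → miss, frames {W,C}
E → miss, frames {W,C,E}
W → hit
C → hit
E → hit
W → hit
G → miss, evict W, frames {C,E,G}
W → miss, evict C, frames {E,G,W}
C → miss, evict E, frames {G,W,C}
Page faults: 6.

6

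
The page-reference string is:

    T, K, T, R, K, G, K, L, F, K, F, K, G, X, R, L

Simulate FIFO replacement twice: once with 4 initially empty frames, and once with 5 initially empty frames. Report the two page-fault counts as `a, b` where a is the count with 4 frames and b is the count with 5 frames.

4 frames: F F . F . F . F F F . . . F F F → 10 faults.
5 frames: F F . F . F . F F . . . . F . . → 7 faults.
7 < 10: adding a frame reduced faults, as is typical.

10, 7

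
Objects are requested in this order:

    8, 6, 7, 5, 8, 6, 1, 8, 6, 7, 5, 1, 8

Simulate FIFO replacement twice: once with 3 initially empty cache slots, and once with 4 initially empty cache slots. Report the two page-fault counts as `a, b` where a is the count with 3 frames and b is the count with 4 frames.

3 frames: F F F F F F F . . F F . F → 10 faults.
4 frames: F F F F . . F F F F F F F → 11 faults.
11 > 10: adding a frame increased faults — Belady's anomaly.

10, 11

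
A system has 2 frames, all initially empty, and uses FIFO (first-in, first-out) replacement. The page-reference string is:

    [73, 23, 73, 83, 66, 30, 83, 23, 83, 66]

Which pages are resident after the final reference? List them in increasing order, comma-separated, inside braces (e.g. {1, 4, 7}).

73 → fault, frames [73]
23 → fault, frames [73, 23]
73 → hit
83 → fault, evict 73, frames [23, 83]
66 → fault, evict 23, frames [83, 66]
30 → fault, evict 83, frames [66, 30]
83 → fault, evict 66, frames [30, 83]
23 → fault, evict 30, frames [83, 23]
83 → hit
66 → fault, evict 83, frames [23, 66]

{23, 66}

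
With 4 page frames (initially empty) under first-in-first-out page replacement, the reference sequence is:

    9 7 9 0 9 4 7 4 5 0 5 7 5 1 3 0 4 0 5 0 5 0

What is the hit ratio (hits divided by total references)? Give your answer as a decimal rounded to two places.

0.55

9 -> fault, frames (9)
7 -> fault, frames (9 7)
9 -> hit
0 -> fault, frames (9 7 0)
9 -> hit
4 -> fault, frames (9 7 0 4)
7 -> hit
4 -> hit
5 -> fault, evict 9, frames (7 0 4 5)
0 -> hit
5 -> hit
7 -> hit
5 -> hit
1 -> fault, evict 7, frames (0 4 5 1)
3 -> fault, evict 0, frames (4 5 1 3)
0 -> fault, evict 4, frames (5 1 3 0)
4 -> fault, evict 5, frames (1 3 0 4)
0 -> hit
5 -> fault, evict 1, frames (3 0 4 5)
0 -> hit
5 -> hit
0 -> hit
Hits: 12 of 22 references → 12/22 = 0.5455.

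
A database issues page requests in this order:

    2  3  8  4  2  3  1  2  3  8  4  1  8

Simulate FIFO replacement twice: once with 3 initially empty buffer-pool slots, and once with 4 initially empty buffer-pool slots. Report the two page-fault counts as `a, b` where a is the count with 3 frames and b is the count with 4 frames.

9, 10

3 frames: F F F F F F F . . F F . . → 9 faults.
4 frames: F F F F . . F F F F F F . → 10 faults.
10 > 9: adding a frame increased faults — Belady's anomaly.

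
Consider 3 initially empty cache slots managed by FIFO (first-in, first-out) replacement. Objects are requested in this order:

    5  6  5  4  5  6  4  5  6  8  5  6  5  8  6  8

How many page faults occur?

5 -> fault, frames {5}
6 -> fault, frames {5,6}
5 -> hit
4 -> fault, frames {5,6,4}
5 -> hit
6 -> hit
4 -> hit
5 -> hit
6 -> hit
8 -> fault, evict 5, frames {6,4,8}
5 -> fault, evict 6, frames {4,8,5}
6 -> fault, evict 4, frames {8,5,6}
5 -> hit
8 -> hit
6 -> hit
8 -> hit
Page faults: 6.

6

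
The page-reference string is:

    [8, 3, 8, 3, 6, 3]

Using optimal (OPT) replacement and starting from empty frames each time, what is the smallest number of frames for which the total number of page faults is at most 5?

2

f=1: 6 faults
f=2: 3 faults
f=3: 3 faults
Smallest f with faults ≤ 5 is 2.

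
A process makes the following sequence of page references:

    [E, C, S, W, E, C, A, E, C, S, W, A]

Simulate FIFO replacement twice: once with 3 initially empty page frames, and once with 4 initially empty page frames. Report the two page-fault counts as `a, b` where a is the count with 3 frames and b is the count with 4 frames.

3 frames: F F F F F F F . . F F . → 9 faults.
4 frames: F F F F . . F F F F F F → 10 faults.
10 > 9: adding a frame increased faults — Belady's anomaly.

9, 10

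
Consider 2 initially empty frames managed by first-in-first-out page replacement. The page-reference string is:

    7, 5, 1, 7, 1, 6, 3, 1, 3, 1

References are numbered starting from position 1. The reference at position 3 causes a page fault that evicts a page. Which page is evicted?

7

pos 1: 7 -> fault, frames {7}
pos 2: 5 -> fault, frames {7,5}
pos 3: 1 -> fault, evict 7, frames {5,1}
At position 3, page 7 is evicted.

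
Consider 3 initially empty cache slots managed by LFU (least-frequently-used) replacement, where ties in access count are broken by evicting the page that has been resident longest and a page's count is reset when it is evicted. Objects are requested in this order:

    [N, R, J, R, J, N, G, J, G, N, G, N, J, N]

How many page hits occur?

9

N → miss, frames (N)
R → miss, frames (N R)
J → miss, frames (N R J)
R → hit
J → hit
N → hit
G → miss, evict N, frames (R J G)
J → hit
G → hit
N → miss, evict R, frames (J G N)
G → hit
N → hit
J → hit
N → hit
Hits: 9.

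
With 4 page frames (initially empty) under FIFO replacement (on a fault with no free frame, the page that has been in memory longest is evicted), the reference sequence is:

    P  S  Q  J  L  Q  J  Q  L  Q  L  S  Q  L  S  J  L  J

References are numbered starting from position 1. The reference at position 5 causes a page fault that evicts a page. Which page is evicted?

P

pos 1: P: fault, frames {P}
pos 2: S: fault, frames {P,S}
pos 3: Q: fault, frames {P,S,Q}
pos 4: J: fault, frames {P,S,Q,J}
pos 5: L: fault, evict P, frames {S,Q,J,L}
At position 5, page P is evicted.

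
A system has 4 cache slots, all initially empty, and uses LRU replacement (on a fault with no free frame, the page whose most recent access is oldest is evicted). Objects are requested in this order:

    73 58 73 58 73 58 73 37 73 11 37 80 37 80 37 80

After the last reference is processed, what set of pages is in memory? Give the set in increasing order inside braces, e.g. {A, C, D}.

{11, 37, 73, 80}

73 → fault, frames {73}
58 → fault, frames {73,58}
73 → hit
58 → hit
73 → hit
58 → hit
73 → hit
37 → fault, frames {58,73,37}
73 → hit
11 → fault, frames {58,37,73,11}
37 → hit
80 → fault, evict 58, frames {73,11,37,80}
37 → hit
80 → hit
37 → hit
80 → hit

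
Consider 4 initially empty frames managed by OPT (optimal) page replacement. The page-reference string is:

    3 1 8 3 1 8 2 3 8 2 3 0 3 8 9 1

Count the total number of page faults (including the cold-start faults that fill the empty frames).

6

3 → miss, frames {3}
1 → miss, frames {3,1}
8 → miss, frames {3,1,8}
3 → hit
1 → hit
8 → hit
2 → miss, frames {3,1,8,2}
3 → hit
8 → hit
2 → hit
3 → hit
0 → miss, evict 2, frames {3,1,8,0}
3 → hit
8 → hit
9 → miss, evict 0, frames {3,1,8,9}
1 → hit
Page faults: 6.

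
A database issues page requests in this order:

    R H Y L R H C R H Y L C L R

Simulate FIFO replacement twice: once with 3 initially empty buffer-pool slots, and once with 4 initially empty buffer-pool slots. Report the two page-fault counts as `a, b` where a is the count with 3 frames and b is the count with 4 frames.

3 frames: F F F F F F F . . F F . . F → 10 faults.
4 frames: F F F F . . F F F F F F . F → 11 faults.
11 > 10: adding a frame increased faults — Belady's anomaly.

10, 11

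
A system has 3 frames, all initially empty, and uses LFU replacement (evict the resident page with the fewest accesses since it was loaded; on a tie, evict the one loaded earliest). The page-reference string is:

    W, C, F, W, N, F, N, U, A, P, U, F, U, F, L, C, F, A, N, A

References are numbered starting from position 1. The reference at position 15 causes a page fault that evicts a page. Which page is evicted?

N

pos 1: W -> fault, frames (W)
pos 2: C -> fault, frames (W C)
pos 3: F -> fault, frames (W C F)
pos 4: W -> hit
pos 5: N -> fault, evict C, frames (W F N)
pos 6: F -> hit
pos 7: N -> hit
pos 8: U -> fault, evict W, frames (F N U)
pos 9: A -> fault, evict U, frames (F N A)
pos 10: P -> fault, evict A, frames (F N P)
pos 11: U -> fault, evict P, frames (F N U)
pos 12: F -> hit
pos 13: U -> hit
pos 14: F -> hit
pos 15: L -> fault, evict N, frames (F U L)
At position 15, page N is evicted.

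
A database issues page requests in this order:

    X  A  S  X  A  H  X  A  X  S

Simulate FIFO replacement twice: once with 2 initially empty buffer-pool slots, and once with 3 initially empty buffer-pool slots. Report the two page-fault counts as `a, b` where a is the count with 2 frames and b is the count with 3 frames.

9, 7

2 frames: F F F F F F F F . F → 9 faults.
3 frames: F F F . . F F F . F → 7 faults.
7 < 9: adding a frame reduced faults, as is typical.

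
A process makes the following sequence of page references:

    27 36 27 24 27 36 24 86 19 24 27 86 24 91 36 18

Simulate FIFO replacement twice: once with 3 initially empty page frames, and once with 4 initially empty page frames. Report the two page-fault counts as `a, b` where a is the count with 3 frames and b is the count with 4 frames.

10, 9

3 frames: F F . F . . . F F . F . F F F F → 10 faults.
4 frames: F F . F . . . F F . F . . F F F → 9 faults.
9 < 10: adding a frame reduced faults, as is typical.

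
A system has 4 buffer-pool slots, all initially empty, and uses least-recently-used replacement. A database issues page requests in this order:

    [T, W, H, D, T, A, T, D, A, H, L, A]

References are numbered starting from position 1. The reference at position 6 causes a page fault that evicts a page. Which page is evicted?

W

pos 1: T → fault, frames {T}
pos 2: W → fault, frames {T,W}
pos 3: H → fault, frames {T,W,H}
pos 4: D → fault, frames {T,W,H,D}
pos 5: T → hit
pos 6: A → fault, evict W, frames {H,D,T,A}
At position 6, page W is evicted.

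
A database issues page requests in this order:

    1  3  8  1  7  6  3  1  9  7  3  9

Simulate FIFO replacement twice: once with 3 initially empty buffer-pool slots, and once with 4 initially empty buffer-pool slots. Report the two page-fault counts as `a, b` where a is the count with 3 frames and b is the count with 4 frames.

10, 8

3 frames: F F F . F F F F F F F . → 10 faults.
4 frames: F F F . F F . F F . F . → 8 faults.
8 < 10: adding a frame reduced faults, as is typical.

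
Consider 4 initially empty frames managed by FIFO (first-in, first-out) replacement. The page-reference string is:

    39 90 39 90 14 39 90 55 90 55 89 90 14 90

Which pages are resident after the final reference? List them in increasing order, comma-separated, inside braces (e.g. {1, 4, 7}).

39 → fault, frames [39]
90 → fault, frames [39, 90]
39 → hit
90 → hit
14 → fault, frames [39, 90, 14]
39 → hit
90 → hit
55 → fault, frames [39, 90, 14, 55]
90 → hit
55 → hit
89 → fault, evict 39, frames [90, 14, 55, 89]
90 → hit
14 → hit
90 → hit

{14, 55, 89, 90}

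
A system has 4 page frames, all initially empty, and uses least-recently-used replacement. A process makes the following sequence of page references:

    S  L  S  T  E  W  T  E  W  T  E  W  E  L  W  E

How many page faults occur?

6

S → fault, frames (S)
L → fault, frames (S L)
S → hit
T → fault, frames (L S T)
E → fault, frames (L S T E)
W → fault, evict L, frames (S T E W)
T → hit
E → hit
W → hit
T → hit
E → hit
W → hit
E → hit
L → fault, evict S, frames (T W E L)
W → hit
E → hit
Page faults: 6.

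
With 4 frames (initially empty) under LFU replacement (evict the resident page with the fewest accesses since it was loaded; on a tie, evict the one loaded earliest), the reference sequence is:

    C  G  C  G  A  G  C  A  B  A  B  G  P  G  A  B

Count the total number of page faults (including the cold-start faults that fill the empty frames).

6

C: fault, frames [C]
G: fault, frames [C, G]
C: hit
G: hit
A: fault, frames [C, G, A]
G: hit
C: hit
A: hit
B: fault, frames [C, G, A, B]
A: hit
B: hit
G: hit
P: fault, evict B, frames [C, G, A, P]
G: hit
A: hit
B: fault, evict P, frames [C, G, A, B]
Page faults: 6.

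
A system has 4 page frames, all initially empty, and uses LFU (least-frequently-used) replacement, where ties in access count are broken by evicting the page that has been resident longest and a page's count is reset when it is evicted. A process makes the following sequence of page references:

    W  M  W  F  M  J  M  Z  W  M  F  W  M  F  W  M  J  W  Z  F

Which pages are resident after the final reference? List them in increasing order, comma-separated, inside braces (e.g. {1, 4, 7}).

{F, M, W, Z}

W: fault, frames {W}
M: fault, frames {W,M}
W: hit
F: fault, frames {W,M,F}
M: hit
J: fault, frames {W,M,F,J}
M: hit
Z: fault, evict F, frames {W,M,J,Z}
W: hit
M: hit
F: fault, evict J, frames {W,M,Z,F}
W: hit
M: hit
F: hit
W: hit
M: hit
J: fault, evict Z, frames {W,M,F,J}
W: hit
Z: fault, evict J, frames {W,M,F,Z}
F: hit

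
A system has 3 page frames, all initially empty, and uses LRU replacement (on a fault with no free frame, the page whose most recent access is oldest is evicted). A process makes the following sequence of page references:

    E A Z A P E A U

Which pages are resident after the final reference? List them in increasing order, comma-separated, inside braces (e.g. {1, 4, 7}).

{A, E, U}

E → fault, frames [E]
A → fault, frames [E, A]
Z → fault, frames [E, A, Z]
A → hit
P → fault, evict E, frames [Z, A, P]
E → fault, evict Z, frames [A, P, E]
A → hit
U → fault, evict P, frames [E, A, U]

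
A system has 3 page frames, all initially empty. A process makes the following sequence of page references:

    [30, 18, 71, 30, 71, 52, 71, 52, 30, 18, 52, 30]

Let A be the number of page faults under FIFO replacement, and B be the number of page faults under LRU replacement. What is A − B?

1

Under FIFO: F F F . . F . . F F . . → 6 faults.
Under LRU: F F F . . F . . . F . . → 5 faults.
A − B = 6 − 5 = 1.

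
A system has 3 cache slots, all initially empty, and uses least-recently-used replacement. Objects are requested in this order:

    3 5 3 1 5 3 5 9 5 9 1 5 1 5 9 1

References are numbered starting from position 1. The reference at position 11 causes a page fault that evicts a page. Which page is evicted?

3

pos 1: 3 → miss, frames [3]
pos 2: 5 → miss, frames [3, 5]
pos 3: 3 → hit
pos 4: 1 → miss, frames [5, 3, 1]
pos 5: 5 → hit
pos 6: 3 → hit
pos 7: 5 → hit
pos 8: 9 → miss, evict 1, frames [3, 5, 9]
pos 9: 5 → hit
pos 10: 9 → hit
pos 11: 1 → miss, evict 3, frames [5, 9, 1]
At position 11, page 3 is evicted.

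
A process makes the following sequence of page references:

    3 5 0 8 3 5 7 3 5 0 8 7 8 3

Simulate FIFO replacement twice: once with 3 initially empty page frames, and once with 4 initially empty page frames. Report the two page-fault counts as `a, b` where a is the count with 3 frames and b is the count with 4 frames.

3 frames: F F F F F F F . . F F . . F → 10 faults.
4 frames: F F F F . . F F F F F F . F → 11 faults.
11 > 10: adding a frame increased faults — Belady's anomaly.

10, 11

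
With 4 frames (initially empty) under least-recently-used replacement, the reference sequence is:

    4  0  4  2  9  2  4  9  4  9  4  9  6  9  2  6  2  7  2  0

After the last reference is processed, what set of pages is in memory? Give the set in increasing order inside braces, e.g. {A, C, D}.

{0, 2, 6, 7}

4: miss, frames {4}
0: miss, frames {4,0}
4: hit
2: miss, frames {0,4,2}
9: miss, frames {0,4,2,9}
2: hit
4: hit
9: hit
4: hit
9: hit
4: hit
9: hit
6: miss, evict 0, frames {2,4,9,6}
9: hit
2: hit
6: hit
2: hit
7: miss, evict 4, frames {9,6,2,7}
2: hit
0: miss, evict 9, frames {6,7,2,0}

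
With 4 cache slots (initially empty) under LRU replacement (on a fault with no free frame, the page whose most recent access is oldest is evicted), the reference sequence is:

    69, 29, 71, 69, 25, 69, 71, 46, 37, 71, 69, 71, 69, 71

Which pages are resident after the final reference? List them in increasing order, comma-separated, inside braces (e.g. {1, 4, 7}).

69: fault, frames [69]
29: fault, frames [69, 29]
71: fault, frames [69, 29, 71]
69: hit
25: fault, frames [29, 71, 69, 25]
69: hit
71: hit
46: fault, evict 29, frames [25, 69, 71, 46]
37: fault, evict 25, frames [69, 71, 46, 37]
71: hit
69: hit
71: hit
69: hit
71: hit

{37, 46, 69, 71}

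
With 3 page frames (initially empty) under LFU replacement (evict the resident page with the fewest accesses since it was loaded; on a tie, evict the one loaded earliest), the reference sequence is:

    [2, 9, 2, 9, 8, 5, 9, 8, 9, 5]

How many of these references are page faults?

2 -> miss, frames (2)
9 -> miss, frames (2 9)
2 -> hit
9 -> hit
8 -> miss, frames (2 9 8)
5 -> miss, evict 8, frames (2 9 5)
9 -> hit
8 -> miss, evict 5, frames (2 9 8)
9 -> hit
5 -> miss, evict 8, frames (2 9 5)
Page faults: 6.

6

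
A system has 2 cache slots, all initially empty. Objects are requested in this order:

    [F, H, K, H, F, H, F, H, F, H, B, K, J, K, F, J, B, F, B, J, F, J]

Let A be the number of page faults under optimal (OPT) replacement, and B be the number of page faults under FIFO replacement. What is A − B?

Under OPT: F F F . F . . . . . F F F . F . F . . F . . → 10 faults.
Under FIFO: F F F . F F . . . . F F F . F . F . . F F . → 12 faults.
A − B = 10 − 12 = -2.

-2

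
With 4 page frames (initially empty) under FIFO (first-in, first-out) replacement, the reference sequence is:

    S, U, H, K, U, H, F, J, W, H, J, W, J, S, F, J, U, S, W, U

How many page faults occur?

S: miss, frames [S]
U: miss, frames [S, U]
H: miss, frames [S, U, H]
K: miss, frames [S, U, H, K]
U: hit
H: hit
F: miss, evict S, frames [U, H, K, F]
J: miss, evict U, frames [H, K, F, J]
W: miss, evict H, frames [K, F, J, W]
H: miss, evict K, frames [F, J, W, H]
J: hit
W: hit
J: hit
S: miss, evict F, frames [J, W, H, S]
F: miss, evict J, frames [W, H, S, F]
J: miss, evict W, frames [H, S, F, J]
U: miss, evict H, frames [S, F, J, U]
S: hit
W: miss, evict S, frames [F, J, U, W]
U: hit
Page faults: 13.

13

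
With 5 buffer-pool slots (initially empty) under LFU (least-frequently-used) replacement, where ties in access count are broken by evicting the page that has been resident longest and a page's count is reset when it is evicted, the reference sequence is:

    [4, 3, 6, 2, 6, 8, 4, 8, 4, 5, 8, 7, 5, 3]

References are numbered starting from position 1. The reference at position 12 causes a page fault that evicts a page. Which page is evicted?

2

pos 1: 4 → miss, frames {4}
pos 2: 3 → miss, frames {4,3}
pos 3: 6 → miss, frames {4,3,6}
pos 4: 2 → miss, frames {4,3,6,2}
pos 5: 6 → hit
pos 6: 8 → miss, frames {4,3,6,2,8}
pos 7: 4 → hit
pos 8: 8 → hit
pos 9: 4 → hit
pos 10: 5 → miss, evict 3, frames {4,6,2,8,5}
pos 11: 8 → hit
pos 12: 7 → miss, evict 2, frames {4,6,8,5,7}
At position 12, page 2 is evicted.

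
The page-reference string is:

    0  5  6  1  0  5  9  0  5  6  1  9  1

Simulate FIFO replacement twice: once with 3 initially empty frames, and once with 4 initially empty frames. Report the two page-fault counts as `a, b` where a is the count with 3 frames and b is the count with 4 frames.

3 frames: F F F F F F F . . F F . . → 9 faults.
4 frames: F F F F . . F F F F F F . → 10 faults.
10 > 9: adding a frame increased faults — Belady's anomaly.

9, 10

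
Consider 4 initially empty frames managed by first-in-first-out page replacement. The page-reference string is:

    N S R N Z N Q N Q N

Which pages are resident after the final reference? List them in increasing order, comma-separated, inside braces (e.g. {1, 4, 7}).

{N, Q, R, Z}

N → miss, frames [N]
S → miss, frames [N, S]
R → miss, frames [N, S, R]
N → hit
Z → miss, frames [N, S, R, Z]
N → hit
Q → miss, evict N, frames [S, R, Z, Q]
N → miss, evict S, frames [R, Z, Q, N]
Q → hit
N → hit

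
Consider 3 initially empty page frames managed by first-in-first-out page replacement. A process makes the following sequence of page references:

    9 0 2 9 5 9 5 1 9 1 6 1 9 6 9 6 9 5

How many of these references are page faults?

9: fault, frames (9)
0: fault, frames (9 0)
2: fault, frames (9 0 2)
9: hit
5: fault, evict 9, frames (0 2 5)
9: fault, evict 0, frames (2 5 9)
5: hit
1: fault, evict 2, frames (5 9 1)
9: hit
1: hit
6: fault, evict 5, frames (9 1 6)
1: hit
9: hit
6: hit
9: hit
6: hit
9: hit
5: fault, evict 9, frames (1 6 5)
Page faults: 8.

8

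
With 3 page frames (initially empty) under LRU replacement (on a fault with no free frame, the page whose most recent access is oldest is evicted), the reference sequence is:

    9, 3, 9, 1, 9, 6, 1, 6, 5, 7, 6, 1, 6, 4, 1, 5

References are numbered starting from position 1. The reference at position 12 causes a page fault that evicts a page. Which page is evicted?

pos 1: 9 -> fault, frames [9]
pos 2: 3 -> fault, frames [9, 3]
pos 3: 9 -> hit
pos 4: 1 -> fault, frames [3, 9, 1]
pos 5: 9 -> hit
pos 6: 6 -> fault, evict 3, frames [1, 9, 6]
pos 7: 1 -> hit
pos 8: 6 -> hit
pos 9: 5 -> fault, evict 9, frames [1, 6, 5]
pos 10: 7 -> fault, evict 1, frames [6, 5, 7]
pos 11: 6 -> hit
pos 12: 1 -> fault, evict 5, frames [7, 6, 1]
At position 12, page 5 is evicted.

5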